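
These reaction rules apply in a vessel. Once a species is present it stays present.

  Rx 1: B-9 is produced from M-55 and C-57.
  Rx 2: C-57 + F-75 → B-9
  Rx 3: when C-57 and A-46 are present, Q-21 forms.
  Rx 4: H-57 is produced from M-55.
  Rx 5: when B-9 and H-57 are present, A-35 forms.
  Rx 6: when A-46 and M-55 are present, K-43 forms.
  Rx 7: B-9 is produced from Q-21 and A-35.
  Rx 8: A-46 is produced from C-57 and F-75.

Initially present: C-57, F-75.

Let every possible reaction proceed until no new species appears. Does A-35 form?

A-35 would need B-9 and H-57 (Rx 5), but H-57 never forms.

No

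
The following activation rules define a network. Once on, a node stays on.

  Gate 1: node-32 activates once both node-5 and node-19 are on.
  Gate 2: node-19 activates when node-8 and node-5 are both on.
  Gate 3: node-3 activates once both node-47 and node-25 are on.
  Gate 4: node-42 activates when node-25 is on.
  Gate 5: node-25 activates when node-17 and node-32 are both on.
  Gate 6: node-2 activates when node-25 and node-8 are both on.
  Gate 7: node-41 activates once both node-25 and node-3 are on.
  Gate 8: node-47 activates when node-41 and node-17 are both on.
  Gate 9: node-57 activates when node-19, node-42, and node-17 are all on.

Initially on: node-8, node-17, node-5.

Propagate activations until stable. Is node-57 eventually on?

Gate 2: node-8 and node-5 on → node-19 on.
node-5 and node-19 are on, so node-32 activates (Gate 1).
node-17 and node-32 are on, so node-25 activates (Gate 5).
Gate 4: node-25 on → node-42 on.
Gate 9: node-19, node-42, and node-17 on → node-57 on.

Yes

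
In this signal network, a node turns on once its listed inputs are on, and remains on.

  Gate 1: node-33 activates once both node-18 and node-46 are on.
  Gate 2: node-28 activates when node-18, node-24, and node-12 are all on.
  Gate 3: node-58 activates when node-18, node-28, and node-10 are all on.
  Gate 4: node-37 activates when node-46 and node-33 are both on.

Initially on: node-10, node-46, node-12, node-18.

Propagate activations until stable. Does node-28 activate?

No

node-28 would need node-18, node-24, and node-12 (Gate 2), but node-24 never turns on.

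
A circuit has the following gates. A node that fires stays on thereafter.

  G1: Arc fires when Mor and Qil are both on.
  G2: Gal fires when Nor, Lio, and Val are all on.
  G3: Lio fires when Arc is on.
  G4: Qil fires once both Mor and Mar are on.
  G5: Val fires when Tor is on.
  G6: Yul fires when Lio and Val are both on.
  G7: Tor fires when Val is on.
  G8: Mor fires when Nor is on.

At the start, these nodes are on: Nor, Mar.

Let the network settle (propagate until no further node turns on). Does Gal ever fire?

No

Gal would need Nor, Lio, and Val (G2), but Val never turns on.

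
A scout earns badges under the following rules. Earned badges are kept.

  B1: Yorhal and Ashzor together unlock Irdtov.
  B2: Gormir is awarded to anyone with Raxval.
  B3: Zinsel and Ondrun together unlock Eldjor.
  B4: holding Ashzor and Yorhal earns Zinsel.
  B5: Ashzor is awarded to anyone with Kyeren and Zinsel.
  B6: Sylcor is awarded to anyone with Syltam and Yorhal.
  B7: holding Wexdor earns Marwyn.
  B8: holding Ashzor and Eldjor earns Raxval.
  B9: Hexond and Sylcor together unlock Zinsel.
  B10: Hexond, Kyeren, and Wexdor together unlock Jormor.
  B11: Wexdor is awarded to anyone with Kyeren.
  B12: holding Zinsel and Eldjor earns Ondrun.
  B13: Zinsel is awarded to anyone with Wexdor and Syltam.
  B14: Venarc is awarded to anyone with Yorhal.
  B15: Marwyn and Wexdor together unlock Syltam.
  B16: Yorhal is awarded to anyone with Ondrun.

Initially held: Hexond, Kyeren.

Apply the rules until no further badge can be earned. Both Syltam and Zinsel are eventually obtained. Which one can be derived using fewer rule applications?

Syltam: With Kyeren, Wexdor is earned (B11). With Wexdor, Marwyn is earned (B7). With Marwyn and Wexdor, Syltam is earned (B15). [3 rule applications]
Zinsel: With Kyeren, Wexdor is earned (B11). With Wexdor, Marwyn is earned (B7). With Marwyn and Wexdor, Syltam is earned (B15). With Wexdor and Syltam, Zinsel is earned (B13). [4 rule applications]
Syltam needs fewer.

Syltam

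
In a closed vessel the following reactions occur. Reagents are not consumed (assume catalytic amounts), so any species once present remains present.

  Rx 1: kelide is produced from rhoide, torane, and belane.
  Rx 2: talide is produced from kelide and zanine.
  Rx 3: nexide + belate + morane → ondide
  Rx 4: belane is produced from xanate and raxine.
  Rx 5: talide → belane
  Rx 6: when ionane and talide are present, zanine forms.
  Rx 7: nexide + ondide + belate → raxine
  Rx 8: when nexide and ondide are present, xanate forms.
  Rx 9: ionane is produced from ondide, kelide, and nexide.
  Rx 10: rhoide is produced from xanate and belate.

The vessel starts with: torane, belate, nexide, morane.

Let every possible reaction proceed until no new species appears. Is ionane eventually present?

nexide, belate, and morane present → ondide forms (Rx 3).
nexide, ondide, and belate present → raxine forms (Rx 7).
nexide and ondide present → xanate forms (Rx 8).
xanate and belate present → rhoide forms (Rx 10).
xanate and raxine present → belane forms (Rx 4).
rhoide, torane, and belane present → kelide forms (Rx 1).
ondide, kelide, and nexide present → ionane forms (Rx 9).

Yes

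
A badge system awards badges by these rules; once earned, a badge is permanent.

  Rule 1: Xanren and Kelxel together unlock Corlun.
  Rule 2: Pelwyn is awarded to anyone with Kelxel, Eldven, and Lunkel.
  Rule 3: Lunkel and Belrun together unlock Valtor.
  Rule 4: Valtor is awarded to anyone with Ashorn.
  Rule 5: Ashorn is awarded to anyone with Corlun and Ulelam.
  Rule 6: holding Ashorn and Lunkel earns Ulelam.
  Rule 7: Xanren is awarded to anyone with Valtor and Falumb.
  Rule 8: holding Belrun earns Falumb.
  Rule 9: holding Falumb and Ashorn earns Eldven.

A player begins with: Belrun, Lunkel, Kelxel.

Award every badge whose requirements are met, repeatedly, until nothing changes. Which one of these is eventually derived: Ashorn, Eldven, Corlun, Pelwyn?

Corlun

With Lunkel and Belrun, Valtor is earned (Rule 3).
With Belrun, Falumb is earned (Rule 8).
With Valtor and Falumb, Xanren is earned (Rule 7).
With Xanren and Kelxel, Corlun is earned (Rule 1).
Ashorn would need Corlun and Ulelam (Rule 5), but Ulelam is never earned. Eldven would need Falumb and Ashorn (Rule 9), but Ashorn is never earned. Pelwyn would need Kelxel, Eldven, and Lunkel (Rule 2), but Eldven is never earned.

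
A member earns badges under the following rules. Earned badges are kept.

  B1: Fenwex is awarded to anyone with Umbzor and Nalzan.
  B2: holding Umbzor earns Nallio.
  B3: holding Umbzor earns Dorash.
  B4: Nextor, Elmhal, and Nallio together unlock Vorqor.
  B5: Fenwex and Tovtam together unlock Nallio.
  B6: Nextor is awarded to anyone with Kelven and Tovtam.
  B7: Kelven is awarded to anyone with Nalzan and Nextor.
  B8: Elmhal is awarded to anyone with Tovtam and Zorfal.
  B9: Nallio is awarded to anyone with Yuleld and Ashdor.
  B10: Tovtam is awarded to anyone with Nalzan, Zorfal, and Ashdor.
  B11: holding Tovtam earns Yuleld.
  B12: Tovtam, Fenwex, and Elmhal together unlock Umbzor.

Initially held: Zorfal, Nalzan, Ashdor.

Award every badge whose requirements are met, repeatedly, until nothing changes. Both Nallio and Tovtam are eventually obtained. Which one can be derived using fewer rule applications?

Tovtam

Tovtam: With Nalzan, Zorfal, and Ashdor, Tovtam is earned (B10). [1 rule application]
Nallio: With Nalzan, Zorfal, and Ashdor, Tovtam is earned (B10). With Tovtam, Yuleld is earned (B11). With Yuleld and Ashdor, Nallio is earned (B9). [3 rule applications]
Tovtam needs fewer.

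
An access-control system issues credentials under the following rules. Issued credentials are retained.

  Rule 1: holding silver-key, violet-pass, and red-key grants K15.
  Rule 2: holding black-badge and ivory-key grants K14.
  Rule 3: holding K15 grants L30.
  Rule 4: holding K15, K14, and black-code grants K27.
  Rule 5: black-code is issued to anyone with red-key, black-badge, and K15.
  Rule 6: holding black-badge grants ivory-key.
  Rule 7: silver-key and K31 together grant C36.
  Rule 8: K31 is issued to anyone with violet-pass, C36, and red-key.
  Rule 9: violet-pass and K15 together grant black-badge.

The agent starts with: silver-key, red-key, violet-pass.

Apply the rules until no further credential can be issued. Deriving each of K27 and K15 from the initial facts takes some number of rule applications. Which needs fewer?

K15

K15: Holding silver-key, violet-pass, and red-key grants K15 (Rule 1). [1 rule application]
K27: Holding silver-key, violet-pass, and red-key grants K15 (Rule 1). Holding violet-pass and K15 grants black-badge (Rule 9). Holding red-key, black-badge, and K15 grants black-code (Rule 5). Holding black-badge grants ivory-key (Rule 6). Holding black-badge and ivory-key grants K14 (Rule 2). Holding K15, K14, and black-code grants K27 (Rule 4). [6 rule applications]
K15 needs fewer.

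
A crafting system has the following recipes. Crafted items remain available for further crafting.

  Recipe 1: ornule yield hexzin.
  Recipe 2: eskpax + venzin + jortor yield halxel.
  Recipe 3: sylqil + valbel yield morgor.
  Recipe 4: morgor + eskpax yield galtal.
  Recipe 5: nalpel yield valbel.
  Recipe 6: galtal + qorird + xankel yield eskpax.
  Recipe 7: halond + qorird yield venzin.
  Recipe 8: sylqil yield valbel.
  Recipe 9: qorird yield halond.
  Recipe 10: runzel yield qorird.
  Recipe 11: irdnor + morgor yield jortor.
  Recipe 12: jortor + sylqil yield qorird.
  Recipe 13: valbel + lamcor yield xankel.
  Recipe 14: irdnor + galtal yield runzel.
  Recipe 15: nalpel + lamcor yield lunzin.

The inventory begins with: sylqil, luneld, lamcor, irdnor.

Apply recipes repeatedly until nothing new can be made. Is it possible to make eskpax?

eskpax would need galtal, qorird, and xankel (Recipe 6), but galtal is never obtained.

No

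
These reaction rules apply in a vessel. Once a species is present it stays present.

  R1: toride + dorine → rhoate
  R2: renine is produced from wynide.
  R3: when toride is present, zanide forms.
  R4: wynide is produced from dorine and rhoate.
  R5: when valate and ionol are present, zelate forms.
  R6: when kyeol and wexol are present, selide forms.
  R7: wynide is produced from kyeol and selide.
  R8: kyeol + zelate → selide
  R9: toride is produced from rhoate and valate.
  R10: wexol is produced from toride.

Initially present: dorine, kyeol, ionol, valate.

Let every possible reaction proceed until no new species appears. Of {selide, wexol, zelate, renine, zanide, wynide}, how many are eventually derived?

valate and ionol present → zelate forms (R5).
kyeol and zelate present → selide forms (R8).
kyeol and selide present → wynide forms (R7).
wynide present → renine forms (R2).
selide: reached.
wexol would need toride (R10), but toride never forms.
zelate: reached.
renine: reached.
zanide would need toride (R3), but toride never forms.
wynide: reached.
Reached: selide, zelate, renine, and wynide — 4 of the 6.

4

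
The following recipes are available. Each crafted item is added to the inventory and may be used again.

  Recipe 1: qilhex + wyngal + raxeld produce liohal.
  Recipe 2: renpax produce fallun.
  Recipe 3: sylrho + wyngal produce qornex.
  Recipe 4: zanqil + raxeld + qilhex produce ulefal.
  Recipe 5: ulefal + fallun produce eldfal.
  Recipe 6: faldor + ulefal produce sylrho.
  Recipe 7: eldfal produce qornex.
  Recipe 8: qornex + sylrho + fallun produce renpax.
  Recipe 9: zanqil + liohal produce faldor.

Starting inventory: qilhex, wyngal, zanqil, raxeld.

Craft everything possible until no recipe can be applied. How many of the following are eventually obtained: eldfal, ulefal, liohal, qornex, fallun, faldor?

qilhex + wyngal + raxeld → liohal (Recipe 1).
zanqil + raxeld + qilhex → ulefal (Recipe 4).
zanqil + liohal → faldor (Recipe 9).
faldor + ulefal → sylrho (Recipe 6).
Using Recipe 3, sylrho and wyngal make qornex.
eldfal would need ulefal and fallun (Recipe 5), but fallun is never obtained.
ulefal: reached.
liohal: reached.
qornex: reached.
fallun would need renpax (Recipe 2), but renpax is never obtained.
faldor: reached.
Reached: ulefal, liohal, qornex, and faldor — 4 of the 6.

4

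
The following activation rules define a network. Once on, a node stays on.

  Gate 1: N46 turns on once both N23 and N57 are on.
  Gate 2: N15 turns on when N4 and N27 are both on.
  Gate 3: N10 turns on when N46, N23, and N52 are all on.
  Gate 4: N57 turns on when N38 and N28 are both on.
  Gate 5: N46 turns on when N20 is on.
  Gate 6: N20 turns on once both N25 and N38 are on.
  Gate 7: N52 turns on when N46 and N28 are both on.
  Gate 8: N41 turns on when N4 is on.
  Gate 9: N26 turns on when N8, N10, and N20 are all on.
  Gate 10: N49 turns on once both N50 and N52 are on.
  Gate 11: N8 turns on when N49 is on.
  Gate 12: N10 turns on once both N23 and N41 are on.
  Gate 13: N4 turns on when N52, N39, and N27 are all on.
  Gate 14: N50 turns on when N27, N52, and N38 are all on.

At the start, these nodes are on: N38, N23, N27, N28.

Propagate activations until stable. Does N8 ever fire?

Yes

Gate 4: N38 and N28 on → N57 on.
N23 and N57 are on, so N46 turns on (Gate 1).
N46 and N28 are on, so N52 turns on (Gate 7).
N27, N52, and N38 are on, so N50 turns on (Gate 14).
Gate 10: N50 and N52 on → N49 on.
N49 is on, so N8 turns on (Gate 11).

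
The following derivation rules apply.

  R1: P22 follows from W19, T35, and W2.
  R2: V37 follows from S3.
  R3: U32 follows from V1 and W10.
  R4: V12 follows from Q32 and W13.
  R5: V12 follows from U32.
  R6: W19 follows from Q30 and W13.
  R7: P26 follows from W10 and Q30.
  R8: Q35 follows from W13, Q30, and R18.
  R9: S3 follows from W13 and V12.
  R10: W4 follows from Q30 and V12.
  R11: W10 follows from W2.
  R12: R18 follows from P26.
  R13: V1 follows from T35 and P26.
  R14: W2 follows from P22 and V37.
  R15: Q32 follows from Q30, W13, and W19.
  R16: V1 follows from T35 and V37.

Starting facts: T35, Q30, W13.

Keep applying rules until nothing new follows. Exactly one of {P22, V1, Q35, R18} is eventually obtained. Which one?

From Q30 and W13, R6 gives W19.
Q30, W13, and W19 hold, so Q32 follows (R15).
From Q32 and W13, R4 gives V12.
W13 and V12 hold, so S3 follows (R9).
From S3, R2 gives V37.
From T35 and V37, R16 gives V1.
Q35 would need W13, Q30, and R18 (R8), but R18 is never established. P22 would need W19, T35, and W2 (R1), but W2 is never established. R18 would need P26 (R12), but P26 is never established.

V1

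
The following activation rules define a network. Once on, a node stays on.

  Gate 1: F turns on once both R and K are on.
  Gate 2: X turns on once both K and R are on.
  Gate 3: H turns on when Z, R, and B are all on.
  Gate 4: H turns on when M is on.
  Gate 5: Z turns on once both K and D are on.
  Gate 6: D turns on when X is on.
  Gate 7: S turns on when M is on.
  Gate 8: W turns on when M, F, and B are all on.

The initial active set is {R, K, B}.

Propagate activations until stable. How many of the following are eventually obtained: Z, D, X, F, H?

5

R and K are on, so F turns on (Gate 1).
Gate 2: K and R on → X on.
Gate 6: X on → D on.
K and D are on, so Z turns on (Gate 5).
Z, R, and B are on, so H turns on (Gate 3).
Z: reached.
D: reached.
X: reached.
F: reached.
H: reached.
All 5 are reached.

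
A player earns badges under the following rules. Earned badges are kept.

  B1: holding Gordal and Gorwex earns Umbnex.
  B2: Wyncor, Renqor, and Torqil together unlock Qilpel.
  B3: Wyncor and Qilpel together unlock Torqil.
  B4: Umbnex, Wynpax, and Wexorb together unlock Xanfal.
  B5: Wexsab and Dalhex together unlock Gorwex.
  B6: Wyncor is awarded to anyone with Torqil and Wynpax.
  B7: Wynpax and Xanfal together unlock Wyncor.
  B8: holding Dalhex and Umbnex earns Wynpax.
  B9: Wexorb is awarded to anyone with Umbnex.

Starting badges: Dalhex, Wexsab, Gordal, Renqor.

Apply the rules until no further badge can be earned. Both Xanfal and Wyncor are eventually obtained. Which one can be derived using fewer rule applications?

Xanfal: With Wexsab and Dalhex, Gorwex is earned (B5). With Gordal and Gorwex, Umbnex is earned (B1). With Dalhex and Umbnex, Wynpax is earned (B8). With Umbnex, Wexorb is earned (B9). With Umbnex, Wynpax, and Wexorb, Xanfal is earned (B4). [5 rule applications]
Wyncor: With Wexsab and Dalhex, Gorwex is earned (B5). With Gordal and Gorwex, Umbnex is earned (B1). With Dalhex and Umbnex, Wynpax is earned (B8). With Umbnex, Wexorb is earned (B9). With Umbnex, Wynpax, and Wexorb, Xanfal is earned (B4). With Wynpax and Xanfal, Wyncor is earned (B7). [6 rule applications]
Xanfal needs fewer.

Xanfal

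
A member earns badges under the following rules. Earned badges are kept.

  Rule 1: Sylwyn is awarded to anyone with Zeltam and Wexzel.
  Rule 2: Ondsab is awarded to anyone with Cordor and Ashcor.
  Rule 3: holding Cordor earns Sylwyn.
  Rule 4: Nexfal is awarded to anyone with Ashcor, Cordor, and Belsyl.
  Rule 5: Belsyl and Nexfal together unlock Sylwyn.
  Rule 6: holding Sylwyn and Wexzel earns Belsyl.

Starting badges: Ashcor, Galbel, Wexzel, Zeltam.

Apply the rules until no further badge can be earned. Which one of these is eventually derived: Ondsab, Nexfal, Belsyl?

With Zeltam and Wexzel, Sylwyn is earned (Rule 1).
With Sylwyn and Wexzel, Belsyl is earned (Rule 6).
Ondsab would need Cordor and Ashcor (Rule 2), but Cordor is never earned. Nexfal would need Ashcor, Cordor, and Belsyl (Rule 4), but Cordor is never earned.

Belsyl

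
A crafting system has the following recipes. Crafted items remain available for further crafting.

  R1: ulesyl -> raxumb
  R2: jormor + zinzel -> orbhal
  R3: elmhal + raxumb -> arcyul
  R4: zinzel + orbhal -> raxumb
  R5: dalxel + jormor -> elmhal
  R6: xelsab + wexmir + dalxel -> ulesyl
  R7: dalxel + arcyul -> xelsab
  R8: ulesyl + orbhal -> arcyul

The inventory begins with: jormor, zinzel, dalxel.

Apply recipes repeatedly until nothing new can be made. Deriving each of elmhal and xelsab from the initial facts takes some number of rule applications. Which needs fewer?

elmhal: Using R5, dalxel and jormor make elmhal. [1 rule application]
xelsab: dalxel + jormor -> elmhal (R5). Using R2, jormor and zinzel make orbhal. Using R4, zinzel and orbhal make raxumb. Using R3, elmhal and raxumb make arcyul. Using R7, dalxel and arcyul make xelsab. [5 rule applications]
elmhal needs fewer.

elmhal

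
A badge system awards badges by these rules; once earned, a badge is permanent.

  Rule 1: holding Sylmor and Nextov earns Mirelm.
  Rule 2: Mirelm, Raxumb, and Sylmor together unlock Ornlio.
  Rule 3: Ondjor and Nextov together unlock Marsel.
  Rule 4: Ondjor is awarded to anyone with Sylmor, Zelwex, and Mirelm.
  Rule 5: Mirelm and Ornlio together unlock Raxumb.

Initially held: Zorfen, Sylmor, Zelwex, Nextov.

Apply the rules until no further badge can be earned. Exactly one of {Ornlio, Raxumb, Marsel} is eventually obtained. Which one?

Marsel

With Sylmor and Nextov, Mirelm is earned (Rule 1).
With Sylmor, Zelwex, and Mirelm, Ondjor is earned (Rule 4).
With Ondjor and Nextov, Marsel is earned (Rule 3).
Ornlio would need Mirelm, Raxumb, and Sylmor (Rule 2), but Raxumb is never earned. Raxumb would need Mirelm and Ornlio (Rule 5), but Ornlio is never earned.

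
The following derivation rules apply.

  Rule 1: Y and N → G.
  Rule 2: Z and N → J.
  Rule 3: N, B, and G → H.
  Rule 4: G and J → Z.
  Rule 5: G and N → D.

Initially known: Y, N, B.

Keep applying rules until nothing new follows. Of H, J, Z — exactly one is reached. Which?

H

From Y and N, Rule 1 gives G.
N, B, and G hold, so H follows (Rule 3).
Z would need G and J (Rule 4), but J is never established. J would need Z and N (Rule 2), but Z is never established.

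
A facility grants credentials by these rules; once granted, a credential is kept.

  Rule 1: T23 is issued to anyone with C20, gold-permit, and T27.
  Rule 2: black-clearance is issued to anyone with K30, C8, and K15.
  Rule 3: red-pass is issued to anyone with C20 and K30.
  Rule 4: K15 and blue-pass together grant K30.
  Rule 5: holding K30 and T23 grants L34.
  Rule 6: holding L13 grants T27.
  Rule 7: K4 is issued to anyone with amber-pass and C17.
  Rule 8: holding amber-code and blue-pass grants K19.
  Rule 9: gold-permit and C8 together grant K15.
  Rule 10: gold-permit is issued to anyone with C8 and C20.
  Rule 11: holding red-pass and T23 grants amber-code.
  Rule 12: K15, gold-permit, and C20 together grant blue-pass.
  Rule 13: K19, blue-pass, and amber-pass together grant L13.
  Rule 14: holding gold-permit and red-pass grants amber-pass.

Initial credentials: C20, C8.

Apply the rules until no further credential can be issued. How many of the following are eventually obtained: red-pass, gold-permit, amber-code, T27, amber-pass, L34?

Holding C8 and C20 grants gold-permit (Rule 10).
Holding gold-permit and C8 grants K15 (Rule 9).
Holding K15, gold-permit, and C20 grants blue-pass (Rule 12).
Holding K15 and blue-pass grants K30 (Rule 4).
Holding C20 and K30 grants red-pass (Rule 3).
Holding gold-permit and red-pass grants amber-pass (Rule 14).
red-pass: reached.
gold-permit: reached.
amber-code would need red-pass and T23 (Rule 11), but T23 is never granted.
T27 would need L13 (Rule 6), but L13 is never granted.
amber-pass: reached.
L34 would need K30 and T23 (Rule 5), but T23 is never granted.
Reached: red-pass, gold-permit, and amber-pass — 3 of the 6.

3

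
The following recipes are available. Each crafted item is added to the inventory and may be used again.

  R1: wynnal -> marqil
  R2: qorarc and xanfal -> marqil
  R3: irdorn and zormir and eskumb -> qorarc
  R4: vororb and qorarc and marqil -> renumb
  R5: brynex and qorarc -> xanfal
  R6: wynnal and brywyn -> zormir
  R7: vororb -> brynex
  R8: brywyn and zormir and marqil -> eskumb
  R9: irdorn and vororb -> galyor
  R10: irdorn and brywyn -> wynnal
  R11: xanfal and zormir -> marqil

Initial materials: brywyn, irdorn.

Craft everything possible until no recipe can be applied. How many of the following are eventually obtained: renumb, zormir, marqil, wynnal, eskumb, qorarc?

Using R10, irdorn and brywyn make wynnal.
Using R6, wynnal and brywyn make zormir.
Using R1, wynnal makes marqil.
Using R8, brywyn, zormir, and marqil make eskumb.
irdorn and zormir and eskumb -> qorarc (R3).
renumb would need vororb, qorarc, and marqil (R4), but vororb is never obtained.
zormir: reached.
marqil: reached.
wynnal: reached.
eskumb: reached.
qorarc: reached.
Reached: zormir, marqil, wynnal, eskumb, and qorarc — 5 of the 6.

5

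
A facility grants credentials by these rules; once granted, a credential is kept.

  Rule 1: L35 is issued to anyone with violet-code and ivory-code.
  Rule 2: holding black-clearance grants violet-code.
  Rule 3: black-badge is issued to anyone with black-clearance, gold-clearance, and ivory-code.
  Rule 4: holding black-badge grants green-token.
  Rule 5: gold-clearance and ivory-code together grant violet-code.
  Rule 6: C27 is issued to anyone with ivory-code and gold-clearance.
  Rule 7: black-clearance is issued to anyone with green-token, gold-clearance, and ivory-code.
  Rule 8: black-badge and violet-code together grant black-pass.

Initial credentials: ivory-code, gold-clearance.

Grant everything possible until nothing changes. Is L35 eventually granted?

Yes

Holding gold-clearance and ivory-code grants violet-code (Rule 5).
Holding violet-code and ivory-code grants L35 (Rule 1).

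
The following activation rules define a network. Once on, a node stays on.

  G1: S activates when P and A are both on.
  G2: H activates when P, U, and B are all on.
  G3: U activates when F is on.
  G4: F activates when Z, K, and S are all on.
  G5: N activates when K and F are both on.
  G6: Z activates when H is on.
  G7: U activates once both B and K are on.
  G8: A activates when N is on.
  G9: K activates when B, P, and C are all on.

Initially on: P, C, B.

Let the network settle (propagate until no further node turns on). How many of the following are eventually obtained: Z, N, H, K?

3

G9: B, P, and C on → K on.
G7: B and K on → U on.
P, U, and B are on, so H activates (G2).
H is on, so Z activates (G6).
Z: reached.
N would need K and F (G5), but F never turns on.
H: reached.
K: reached.
Reached: Z, H, and K — 3 of the 4.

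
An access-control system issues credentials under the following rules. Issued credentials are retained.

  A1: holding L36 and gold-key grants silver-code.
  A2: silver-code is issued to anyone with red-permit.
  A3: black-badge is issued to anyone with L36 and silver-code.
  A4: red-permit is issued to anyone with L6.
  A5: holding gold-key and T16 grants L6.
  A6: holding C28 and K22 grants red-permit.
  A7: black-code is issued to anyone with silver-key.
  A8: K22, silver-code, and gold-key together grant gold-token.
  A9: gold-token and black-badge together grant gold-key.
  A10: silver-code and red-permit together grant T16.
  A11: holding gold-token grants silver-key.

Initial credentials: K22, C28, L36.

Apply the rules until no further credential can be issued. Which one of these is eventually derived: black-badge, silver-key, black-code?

Holding C28 and K22 grants red-permit (A6).
Holding red-permit grants silver-code (A2).
Holding L36 and silver-code grants black-badge (A3).
black-code would need silver-key (A7), but silver-key is never granted. silver-key would need gold-token (A11), but gold-token is never granted.

black-badge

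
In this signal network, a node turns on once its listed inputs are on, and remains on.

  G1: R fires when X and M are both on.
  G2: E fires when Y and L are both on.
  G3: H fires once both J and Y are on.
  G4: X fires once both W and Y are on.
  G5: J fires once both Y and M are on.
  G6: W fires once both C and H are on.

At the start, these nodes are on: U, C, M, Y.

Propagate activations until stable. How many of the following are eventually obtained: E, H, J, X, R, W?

5

Y and M are on, so J fires (G5).
J and Y are on, so H fires (G3).
G6: C and H on → W on.
G4: W and Y on → X on.
X and M are on, so R fires (G1).
E would need Y and L (G2), but L never turns on.
H: reached.
J: reached.
X: reached.
R: reached.
W: reached.
Reached: H, J, X, R, and W — 5 of the 6.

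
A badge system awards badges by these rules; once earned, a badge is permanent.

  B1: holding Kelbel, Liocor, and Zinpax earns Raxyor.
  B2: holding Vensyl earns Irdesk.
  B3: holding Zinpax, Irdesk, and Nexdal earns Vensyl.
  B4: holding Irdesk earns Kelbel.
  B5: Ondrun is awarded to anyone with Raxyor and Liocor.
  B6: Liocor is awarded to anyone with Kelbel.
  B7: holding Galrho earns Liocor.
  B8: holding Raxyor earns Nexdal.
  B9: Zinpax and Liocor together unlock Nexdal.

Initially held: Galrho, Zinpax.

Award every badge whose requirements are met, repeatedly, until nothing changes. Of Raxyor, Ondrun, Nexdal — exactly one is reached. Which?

With Galrho, Liocor is earned (B7).
With Zinpax and Liocor, Nexdal is earned (B9).
Raxyor would need Kelbel, Liocor, and Zinpax (B1), but Kelbel is never earned. Ondrun would need Raxyor and Liocor (B5), but Raxyor is never earned.

Nexdal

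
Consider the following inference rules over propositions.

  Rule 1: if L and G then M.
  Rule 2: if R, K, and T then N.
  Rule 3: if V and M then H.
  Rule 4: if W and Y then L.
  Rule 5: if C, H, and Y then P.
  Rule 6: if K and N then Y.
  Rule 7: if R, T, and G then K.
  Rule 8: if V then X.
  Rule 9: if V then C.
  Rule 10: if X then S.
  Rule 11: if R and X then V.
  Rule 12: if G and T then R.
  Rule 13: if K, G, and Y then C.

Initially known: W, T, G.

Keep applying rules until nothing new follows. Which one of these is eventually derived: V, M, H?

M

From G and T, Rule 12 gives R.
From R, T, and G, Rule 7 gives K.
R, K, and T hold, so N follows (Rule 2).
From K and N, Rule 6 gives Y.
W and Y hold, so L follows (Rule 4).
L and G hold, so M follows (Rule 1).
H would need V and M (Rule 3), but V is never established. V would need R and X (Rule 11), but X is never established.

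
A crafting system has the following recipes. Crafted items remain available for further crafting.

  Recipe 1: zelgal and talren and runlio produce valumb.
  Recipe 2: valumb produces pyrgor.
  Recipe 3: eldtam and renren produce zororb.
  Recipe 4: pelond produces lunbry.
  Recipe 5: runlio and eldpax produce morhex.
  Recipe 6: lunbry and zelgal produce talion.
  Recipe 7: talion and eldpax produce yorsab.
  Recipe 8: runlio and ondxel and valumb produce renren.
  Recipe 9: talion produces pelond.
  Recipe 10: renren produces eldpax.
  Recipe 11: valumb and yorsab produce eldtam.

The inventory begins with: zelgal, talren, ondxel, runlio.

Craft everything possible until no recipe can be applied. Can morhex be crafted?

Yes

zelgal and talren and runlio → valumb (Recipe 1).
Using Recipe 8, runlio, ondxel, and valumb make renren.
Using Recipe 10, renren makes eldpax.
Using Recipe 5, runlio and eldpax make morhex.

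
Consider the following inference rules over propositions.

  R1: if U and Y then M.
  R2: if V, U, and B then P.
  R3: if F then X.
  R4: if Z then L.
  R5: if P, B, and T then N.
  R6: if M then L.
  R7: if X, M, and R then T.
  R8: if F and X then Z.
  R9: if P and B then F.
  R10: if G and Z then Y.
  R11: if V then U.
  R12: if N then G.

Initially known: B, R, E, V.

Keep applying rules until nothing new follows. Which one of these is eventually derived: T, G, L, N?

V holds, so U follows (R11).
From V, U, and B, R2 gives P.
P and B hold, so F follows (R9).
From F, R3 gives X.
From F and X, R8 gives Z.
Z holds, so L follows (R4).
T would need X, M, and R (R7), but M is never established. G would need N (R12), but N is never established. N would need P, B, and T (R5), but T is never established.

L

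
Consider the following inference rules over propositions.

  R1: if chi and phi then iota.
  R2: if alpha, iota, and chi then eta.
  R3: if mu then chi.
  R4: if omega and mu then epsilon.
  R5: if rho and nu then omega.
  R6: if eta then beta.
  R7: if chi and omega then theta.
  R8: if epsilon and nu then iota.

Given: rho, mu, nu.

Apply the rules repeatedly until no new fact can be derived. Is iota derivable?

Yes

rho and nu hold, so omega follows (R5).
From omega and mu, R4 gives epsilon.
epsilon and nu hold, so iota follows (R8).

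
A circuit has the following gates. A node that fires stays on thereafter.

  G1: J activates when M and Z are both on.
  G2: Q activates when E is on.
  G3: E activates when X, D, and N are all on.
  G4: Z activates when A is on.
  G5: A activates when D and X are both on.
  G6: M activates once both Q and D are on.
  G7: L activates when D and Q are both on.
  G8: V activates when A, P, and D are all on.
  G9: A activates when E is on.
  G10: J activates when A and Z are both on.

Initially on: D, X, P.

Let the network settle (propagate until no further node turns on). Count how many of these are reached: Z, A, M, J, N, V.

G5: D and X on → A on.
A, P, and D are on, so V activates (G8).
G4: A on → Z on.
G10: A and Z on → J on.
Z: reached.
A: reached.
M would need Q and D (G6), but Q never turns on.
J: reached.
No rule produces N, and it is not given.
V: reached.
Reached: Z, A, J, and V — 4 of the 6.

4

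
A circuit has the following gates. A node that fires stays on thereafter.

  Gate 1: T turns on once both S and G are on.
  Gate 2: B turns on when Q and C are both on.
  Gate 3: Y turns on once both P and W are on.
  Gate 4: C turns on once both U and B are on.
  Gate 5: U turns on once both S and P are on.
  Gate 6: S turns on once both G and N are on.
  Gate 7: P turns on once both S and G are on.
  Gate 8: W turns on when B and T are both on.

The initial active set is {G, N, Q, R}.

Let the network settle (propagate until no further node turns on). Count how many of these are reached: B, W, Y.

0

B would need Q and C (Gate 2), but C never turns on.
W would need B and T (Gate 8), but B never turns on.
Y would need P and W (Gate 3), but W never turns on.
None of the 3 are reached.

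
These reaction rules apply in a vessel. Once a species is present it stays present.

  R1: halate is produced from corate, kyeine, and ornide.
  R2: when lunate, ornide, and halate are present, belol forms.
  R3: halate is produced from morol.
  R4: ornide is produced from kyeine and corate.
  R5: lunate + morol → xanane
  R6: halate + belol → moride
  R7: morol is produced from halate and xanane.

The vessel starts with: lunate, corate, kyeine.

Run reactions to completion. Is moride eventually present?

kyeine and corate present → ornide forms (R4).
corate, kyeine, and ornide present → halate forms (R1).
lunate, ornide, and halate present → belol forms (R2).
halate and belol present → moride forms (R6).

Yes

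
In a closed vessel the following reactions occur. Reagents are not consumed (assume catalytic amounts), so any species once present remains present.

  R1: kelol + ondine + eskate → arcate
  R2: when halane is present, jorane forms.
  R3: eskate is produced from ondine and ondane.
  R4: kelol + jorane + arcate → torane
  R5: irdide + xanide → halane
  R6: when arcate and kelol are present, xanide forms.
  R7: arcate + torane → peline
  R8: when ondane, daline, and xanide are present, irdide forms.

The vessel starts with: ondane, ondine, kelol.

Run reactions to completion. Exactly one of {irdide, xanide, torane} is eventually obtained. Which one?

ondine and ondane present → eskate forms (R3).
kelol, ondine, and eskate present → arcate forms (R1).
arcate and kelol present → xanide forms (R6).
irdide would need ondane, daline, and xanide (R8), but daline never forms. torane would need kelol, jorane, and arcate (R4), but jorane never forms.

xanide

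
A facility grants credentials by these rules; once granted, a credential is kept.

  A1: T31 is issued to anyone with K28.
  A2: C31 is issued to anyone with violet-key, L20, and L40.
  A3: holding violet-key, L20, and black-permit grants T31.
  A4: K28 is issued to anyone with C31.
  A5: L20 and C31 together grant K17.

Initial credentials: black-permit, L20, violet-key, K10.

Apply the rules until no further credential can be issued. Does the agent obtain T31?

Holding violet-key, L20, and black-permit grants T31 (A3).

Yes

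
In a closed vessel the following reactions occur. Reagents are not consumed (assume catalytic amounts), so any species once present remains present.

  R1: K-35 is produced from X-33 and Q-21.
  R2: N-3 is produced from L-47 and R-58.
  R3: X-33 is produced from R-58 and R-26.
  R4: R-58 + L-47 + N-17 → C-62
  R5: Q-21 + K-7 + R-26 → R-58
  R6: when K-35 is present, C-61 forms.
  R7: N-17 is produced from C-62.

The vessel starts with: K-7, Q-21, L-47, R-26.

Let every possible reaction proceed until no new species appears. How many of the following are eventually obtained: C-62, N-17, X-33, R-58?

2

Q-21, K-7, and R-26 present → R-58 forms (R5).
R-58 and R-26 present → X-33 forms (R3).
C-62 would need R-58, L-47, and N-17 (R4), but N-17 never forms.
N-17 would need C-62 (R7), but C-62 never forms.
X-33: reached.
R-58: reached.
Reached: X-33 and R-58 — 2 of the 4.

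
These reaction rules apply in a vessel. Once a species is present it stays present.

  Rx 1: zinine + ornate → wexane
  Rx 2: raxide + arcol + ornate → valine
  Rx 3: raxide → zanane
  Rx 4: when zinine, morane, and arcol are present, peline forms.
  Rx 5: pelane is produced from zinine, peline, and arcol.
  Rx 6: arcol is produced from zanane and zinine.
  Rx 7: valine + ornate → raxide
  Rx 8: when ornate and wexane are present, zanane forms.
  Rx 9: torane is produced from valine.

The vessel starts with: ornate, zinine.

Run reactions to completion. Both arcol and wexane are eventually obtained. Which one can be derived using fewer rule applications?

wexane

wexane: zinine and ornate present → wexane forms (Rx 1). [1 rule application]
arcol: zinine and ornate present → wexane forms (Rx 1). ornate and wexane present → zanane forms (Rx 8). zanane and zinine present → arcol forms (Rx 6). [3 rule applications]
wexane needs fewer.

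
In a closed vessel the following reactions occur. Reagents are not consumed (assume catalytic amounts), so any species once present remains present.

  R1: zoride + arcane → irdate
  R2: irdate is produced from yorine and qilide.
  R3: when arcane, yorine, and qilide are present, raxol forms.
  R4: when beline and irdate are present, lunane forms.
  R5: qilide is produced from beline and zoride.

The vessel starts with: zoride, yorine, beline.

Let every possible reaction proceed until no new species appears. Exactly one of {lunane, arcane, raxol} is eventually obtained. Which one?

lunane

beline and zoride present → qilide forms (R5).
yorine and qilide present → irdate forms (R2).
beline and irdate present → lunane forms (R4).
No rule produces arcane, and it is not given. raxol would need arcane, yorine, and qilide (R3), but arcane never forms.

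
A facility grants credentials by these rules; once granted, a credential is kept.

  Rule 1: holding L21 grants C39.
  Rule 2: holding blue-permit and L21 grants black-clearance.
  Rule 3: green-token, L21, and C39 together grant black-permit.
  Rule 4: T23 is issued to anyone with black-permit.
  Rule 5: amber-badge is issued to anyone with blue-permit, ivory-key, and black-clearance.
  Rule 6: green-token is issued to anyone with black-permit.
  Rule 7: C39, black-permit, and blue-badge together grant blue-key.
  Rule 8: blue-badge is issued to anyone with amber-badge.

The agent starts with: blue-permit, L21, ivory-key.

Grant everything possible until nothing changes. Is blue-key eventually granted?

No

blue-key would need C39, black-permit, and blue-badge (Rule 7), but black-permit is never granted.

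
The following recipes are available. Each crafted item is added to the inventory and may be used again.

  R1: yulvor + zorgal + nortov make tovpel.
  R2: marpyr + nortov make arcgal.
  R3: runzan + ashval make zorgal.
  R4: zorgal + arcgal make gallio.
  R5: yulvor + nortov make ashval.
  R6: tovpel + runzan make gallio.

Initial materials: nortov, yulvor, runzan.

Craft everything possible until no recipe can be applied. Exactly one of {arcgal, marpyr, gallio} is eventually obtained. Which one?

yulvor + nortov → ashval (R5).
runzan + ashval → zorgal (R3).
Using R1, yulvor, zorgal, and nortov make tovpel.
tovpel + runzan → gallio (R6).
arcgal would need marpyr and nortov (R2), but marpyr is never obtained. No rule produces marpyr, and it is not given.

gallio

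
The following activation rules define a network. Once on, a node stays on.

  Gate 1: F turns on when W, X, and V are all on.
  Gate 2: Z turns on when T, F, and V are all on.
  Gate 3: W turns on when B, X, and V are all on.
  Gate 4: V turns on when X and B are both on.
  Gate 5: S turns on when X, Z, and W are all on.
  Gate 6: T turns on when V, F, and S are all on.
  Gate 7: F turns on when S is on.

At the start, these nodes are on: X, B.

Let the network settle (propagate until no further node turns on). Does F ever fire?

Yes

Gate 4: X and B on → V on.
B, X, and V are on, so W turns on (Gate 3).
Gate 1: W, X, and V on → F on.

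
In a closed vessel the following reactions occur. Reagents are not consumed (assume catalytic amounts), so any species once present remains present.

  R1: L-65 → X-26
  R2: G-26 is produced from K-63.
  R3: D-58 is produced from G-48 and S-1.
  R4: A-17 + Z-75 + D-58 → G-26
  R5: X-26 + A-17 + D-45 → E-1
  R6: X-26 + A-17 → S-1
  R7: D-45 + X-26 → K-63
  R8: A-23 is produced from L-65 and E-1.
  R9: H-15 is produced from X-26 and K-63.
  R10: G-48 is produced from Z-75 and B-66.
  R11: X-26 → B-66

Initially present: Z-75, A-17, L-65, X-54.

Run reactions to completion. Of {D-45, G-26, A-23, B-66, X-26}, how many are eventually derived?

3

L-65 present → X-26 forms (R1).
X-26 and A-17 present → S-1 forms (R6).
X-26 present → B-66 forms (R11).
Z-75 and B-66 present → G-48 forms (R10).
G-48 and S-1 present → D-58 forms (R3).
A-17, Z-75, and D-58 present → G-26 forms (R4).
No rule produces D-45, and it is not given.
G-26: reached.
A-23 would need L-65 and E-1 (R8), but E-1 never forms.
B-66: reached.
X-26: reached.
Reached: G-26, B-66, and X-26 — 3 of the 5.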